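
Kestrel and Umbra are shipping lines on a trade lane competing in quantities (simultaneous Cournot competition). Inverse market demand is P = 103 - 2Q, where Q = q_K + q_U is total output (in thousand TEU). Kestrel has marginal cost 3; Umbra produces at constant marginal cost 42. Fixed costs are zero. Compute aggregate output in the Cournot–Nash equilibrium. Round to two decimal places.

Kestrel's profit: π_K = (103 - 2Q)q_K - (3q_K). Setting ∂π_K/∂q_K = 0: 100 - 4q_K - 2(q_U) = 0.
Umbra's first-order condition: 61 - 4q_U - 2(q_K) = 0.
Rearranging gives the reaction functions q_K = (100 - 2q_U)/4 and q_U = (61 - 2q_K)/4.
Substituting one into the other gives q_K = 139/6 and q_U = 11/3.
Total output Q = 139/6 + 11/3 = 161/6.

26.83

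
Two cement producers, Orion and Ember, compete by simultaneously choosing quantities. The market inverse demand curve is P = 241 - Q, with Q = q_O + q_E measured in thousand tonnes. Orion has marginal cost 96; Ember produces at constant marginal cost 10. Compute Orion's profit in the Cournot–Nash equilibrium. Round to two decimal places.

386.78

Orion's profit: π_O = (241 - Q)q_O - (96q_O). Setting ∂π_O/∂q_O = 0: 145 - 2q_O - (q_E) = 0.
Ember's profit: π_E = (241 - Q)q_E - (10q_E). Setting ∂π_E/∂q_E = 0: 231 - 2q_E - (q_O) = 0.
Rearranging gives the reaction functions q_O = (145 - q_E)/2 and q_E = (231 - q_O)/2.
Substituting one into the other gives q_O = 59/3 and q_E = 317/3.
Price P = 241 - 376/3 = 347/3.
Orion's profit: (347/3 - 96)·(59/3) = 386.7778.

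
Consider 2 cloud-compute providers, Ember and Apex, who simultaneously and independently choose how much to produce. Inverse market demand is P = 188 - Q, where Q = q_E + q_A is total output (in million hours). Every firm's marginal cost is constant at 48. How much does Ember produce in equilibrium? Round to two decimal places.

46.67

A representative firm's profit is π_i = q_i(188 - Q) - 48q_i.
Setting ∂π_i/∂q_i = 0 with rivals' quantities fixed: 140 - 2q_i - q_j = 0.
By symmetry each firm produces the same amount; substituting q_j = q_i yields q_i = 140/3.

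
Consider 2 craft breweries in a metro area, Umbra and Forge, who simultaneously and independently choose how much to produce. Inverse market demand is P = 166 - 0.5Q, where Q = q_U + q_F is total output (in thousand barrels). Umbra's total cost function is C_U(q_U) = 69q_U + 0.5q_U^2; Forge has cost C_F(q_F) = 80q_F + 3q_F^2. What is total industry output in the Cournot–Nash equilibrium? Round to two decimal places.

Umbra's profit: π_U = (166 - 0.5Q)q_U - (69q_U + (1/2)q_U²). Setting ∂π_U/∂q_U = 0: 97 - 2q_U - (1/2)(q_F) = 0.
Forge's profit: π_F = (166 - 0.5Q)q_F - (80q_F + 3q_F²). Setting ∂π_F/∂q_F = 0: 86 - 7q_F - (1/2)(q_U) = 0.
So q_U = (97 - (1/2)q_F)/2 and q_F = (86 - (1/2)q_U)/7.
Solving the pair: q_U = 46.2545, q_F = 494/55.
Total output Q = 46.2545 + 494/55 = 55.2364.

55.24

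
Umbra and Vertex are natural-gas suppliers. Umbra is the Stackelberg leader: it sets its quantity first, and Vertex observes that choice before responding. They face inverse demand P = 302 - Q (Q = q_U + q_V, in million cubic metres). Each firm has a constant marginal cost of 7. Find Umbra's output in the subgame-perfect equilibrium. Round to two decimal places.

The follower Vertex best-responds to any q_U: π_V = (302 - Q)q_V - 7q_V.
Setting the follower's marginal profit to zero, 295 - q_U - 2q_V = 0, i.e. q_V = (295 - q_U)/2.
The leader anticipates this reaction. Substituting into P = 302 - Q gives P = 309/2 - (1/2)q_U, so π_U = (309/2 - (1/2)q_U)q_U - 7q_U.
Leader FOC: 295/2 - q_U = 0, so q_U = 295/2.
Then q_V = (295 - 295/2)/2 = 295/4.

147.50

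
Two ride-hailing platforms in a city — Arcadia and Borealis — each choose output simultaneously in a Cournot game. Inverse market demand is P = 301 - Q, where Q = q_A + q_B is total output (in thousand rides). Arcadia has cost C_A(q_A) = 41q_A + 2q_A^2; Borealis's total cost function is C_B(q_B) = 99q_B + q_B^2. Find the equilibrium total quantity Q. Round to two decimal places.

Arcadia's profit: π_A = (301 - Q)q_A - (41q_A + 2q_A²). Setting ∂π_A/∂q_A = 0: 260 - 6q_A - (q_B) = 0.
Borealis's first-order condition: 202 - 4q_B - (q_A) = 0.
So q_A = (260 - q_B)/6 and q_B = (202 - q_A)/4.
Substituting one into the other gives q_A = 838/23 and q_B = 952/23.
Total output Q = 838/23 + 952/23 = 1790/23.

77.83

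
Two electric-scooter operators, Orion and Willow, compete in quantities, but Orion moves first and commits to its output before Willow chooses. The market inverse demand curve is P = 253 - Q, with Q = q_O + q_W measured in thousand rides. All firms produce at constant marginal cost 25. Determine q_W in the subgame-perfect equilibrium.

Solve by backward induction. Given q_O, the follower Willow maximises π_W = (253 - q_O - q_W)q_W - 25q_W.
Setting the follower's marginal profit to zero, 228 - q_O - 2q_W = 0, i.e. q_W = (228 - q_O)/2.
The leader anticipates this reaction. Substituting into P = 253 - Q gives P = 139 - (1/2)q_O, so π_O = (139 - (1/2)q_O)q_O - 25q_O.
The leader's first-order condition 114 - q_O = 0 yields q_O = 114.
Then q_W = (228 - 114)/2 = 57.

57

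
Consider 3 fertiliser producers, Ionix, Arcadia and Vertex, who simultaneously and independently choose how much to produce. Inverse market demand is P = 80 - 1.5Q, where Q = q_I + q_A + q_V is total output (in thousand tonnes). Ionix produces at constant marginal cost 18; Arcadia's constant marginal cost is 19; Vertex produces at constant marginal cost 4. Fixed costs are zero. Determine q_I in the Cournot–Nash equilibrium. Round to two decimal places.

8.17

Ionix's profit: π_I = (80 - 1.5Q)q_I - (18q_I). Setting ∂π_I/∂q_I = 0: 62 - 3q_I - (3/2)(q_A + q_V) = 0.
Arcadia's profit: π_A = (80 - 1.5Q)q_A - (19q_A). Setting ∂π_A/∂q_A = 0: 61 - 3q_A - (3/2)(q_I + q_V) = 0.
Vertex's profit: π_V = (80 - 1.5Q)q_V - (4q_V). Setting ∂π_V/∂q_V = 0: 76 - 3q_V - (3/2)(q_I + q_A) = 0.
Summing all 3 equations gives 199 − 6Q = 0, hence Q = 199/6.
Back-substituting: q_I = (62 − 199/4)/(3/2) = 49/6, q_A = (61 − 199/4)/(3/2) = 15/2, q_V = (76 − 199/4)/(3/2) = 35/2.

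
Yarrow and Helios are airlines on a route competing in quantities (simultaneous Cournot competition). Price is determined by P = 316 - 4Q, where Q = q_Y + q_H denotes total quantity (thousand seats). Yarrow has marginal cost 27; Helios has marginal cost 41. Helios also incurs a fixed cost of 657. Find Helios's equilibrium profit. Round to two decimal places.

Yarrow's profit: π_Y = (316 - 4Q)q_Y - (27q_Y). Setting ∂π_Y/∂q_Y = 0: 289 - 8q_Y - 4(q_H) = 0.
Helios's first-order condition: 275 - 8q_H - 4(q_Y) = 0.
Best responses: q_Y = (289 - 4q_H)/8, q_H = (275 - 4q_Y)/8.
Substituting one into the other gives q_Y = 101/4 and q_H = 87/4.
Price P = 316 - 4·47 = 128.
Helios's profit: (128 - 41)·(87/4) - 657 = 1235.2500.

1235.25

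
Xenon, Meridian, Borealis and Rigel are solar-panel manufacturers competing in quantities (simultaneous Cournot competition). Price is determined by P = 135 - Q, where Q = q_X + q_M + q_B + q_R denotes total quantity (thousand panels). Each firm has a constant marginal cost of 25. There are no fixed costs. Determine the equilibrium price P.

A representative firm's profit is π_i = q_i(135 - Q) - 25q_i.
First-order condition (treating rivals' output as given): 110 - 2q_i - Σ_{j≠i} q_j = 0.
By symmetry each firm produces the same amount; substituting Σ_{j≠i} q_j = 3q_i yields q_i = 110/5 = 22.
Total output Q = 88, so price P = 135 - 88 = 47.

47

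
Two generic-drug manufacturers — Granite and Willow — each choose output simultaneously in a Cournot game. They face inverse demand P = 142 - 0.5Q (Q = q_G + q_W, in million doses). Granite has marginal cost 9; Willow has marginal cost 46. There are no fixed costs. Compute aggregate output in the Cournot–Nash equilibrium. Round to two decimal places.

152.67

Granite's profit: π_G = (142 - 0.5Q)q_G - (9q_G). Setting ∂π_G/∂q_G = 0: 133 - q_G - (1/2)(q_W) = 0.
Willow's first-order condition: 96 - q_W - (1/2)(q_G) = 0.
Rearranging gives the reaction functions q_G = (133 - (1/2)q_W) and q_W = (96 - (1/2)q_G).
Solving the pair: q_G = 340/3, q_W = 118/3.
Total output Q = 340/3 + 118/3 = 458/3.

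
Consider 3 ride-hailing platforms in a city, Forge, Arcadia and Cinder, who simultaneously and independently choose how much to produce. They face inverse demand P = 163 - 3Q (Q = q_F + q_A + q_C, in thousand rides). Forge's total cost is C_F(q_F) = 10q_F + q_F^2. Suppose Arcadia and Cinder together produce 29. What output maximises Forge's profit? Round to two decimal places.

8.25

With rivals' combined output fixed at 29, Forge's profit is π_F = (163 - 3·29 - 3q_F)q_F - (10q_F + q_F²) = (76 - 3q_F)q_F - (10q_F + q_F²).
∂π_F/∂q_F = 66 - 8q_F = 0, so q_F = 33/4.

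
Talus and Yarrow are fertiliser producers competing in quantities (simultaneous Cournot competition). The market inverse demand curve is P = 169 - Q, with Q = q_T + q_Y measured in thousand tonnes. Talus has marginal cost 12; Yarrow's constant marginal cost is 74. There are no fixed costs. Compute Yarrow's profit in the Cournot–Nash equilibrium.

121

Talus's profit: π_T = (169 - Q)q_T - (12q_T). Setting ∂π_T/∂q_T = 0: 157 - 2q_T - (q_Y) = 0.
Yarrow's profit: π_Y = (169 - Q)q_Y - (74q_Y). Setting ∂π_Y/∂q_Y = 0: 95 - 2q_Y - (q_T) = 0.
Best responses: q_T = (157 - q_Y)/2, q_Y = (95 - q_T)/2.
Solving the pair: q_T = 73, q_Y = 11.
Price P = 169 - 84 = 85.
Yarrow's profit: (85 - 74)·11 = 121.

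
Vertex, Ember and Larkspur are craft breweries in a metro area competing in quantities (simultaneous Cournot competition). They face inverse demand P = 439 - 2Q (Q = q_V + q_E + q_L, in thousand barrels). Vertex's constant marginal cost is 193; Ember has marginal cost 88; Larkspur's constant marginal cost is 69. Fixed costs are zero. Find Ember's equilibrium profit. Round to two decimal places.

5967.78

Vertex's profit: π_V = (439 - 2Q)q_V - (193q_V). Setting ∂π_V/∂q_V = 0: 246 - 4q_V - 2(q_E + q_L) = 0.
Ember's first-order condition: 351 - 4q_E - 2(q_V + q_L) = 0.
Larkspur's first-order condition: 370 - 4q_L - 2(q_V + q_E) = 0.
Adding the 3 first-order conditions: 967 − 8Q = 0, so Q = 967/8.
Back-substituting: q_V = (246 − 967/4)/2 = 17/8, q_E = (351 − 967/4)/2 = 437/8, q_L = (370 − 967/4)/2 = 513/8.
Price P = 439 - 2·(967/8) = 789/4.
Ember's profit: (789/4 - 88)·(437/8) = 5967.7813.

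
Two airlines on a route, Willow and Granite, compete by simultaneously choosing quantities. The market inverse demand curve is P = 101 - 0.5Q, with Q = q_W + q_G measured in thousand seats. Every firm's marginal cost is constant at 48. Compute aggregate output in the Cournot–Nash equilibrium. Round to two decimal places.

Each firm earns π_i = (101 - 0.5Q)q_i - 48q_i.
First-order condition (treating rivals' output as given): 53 - q_i - (1/2)q_j = 0.
By symmetry each firm produces the same amount; substituting q_j = q_i yields q_i = 53/(3/2) = 106/3.
Total output Q = 106/3 + 106/3 = 212/3.

70.67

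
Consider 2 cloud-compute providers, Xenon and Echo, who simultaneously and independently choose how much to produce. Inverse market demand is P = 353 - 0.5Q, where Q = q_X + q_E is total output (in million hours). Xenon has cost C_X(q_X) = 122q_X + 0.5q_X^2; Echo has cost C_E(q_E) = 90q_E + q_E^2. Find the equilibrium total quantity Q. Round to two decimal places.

Xenon's profit: π_X = (353 - 0.5Q)q_X - (122q_X + (1/2)q_X²). Setting ∂π_X/∂q_X = 0: 231 - 2q_X - (1/2)(q_E) = 0.
Echo's first-order condition: 263 - 3q_E - (1/2)(q_X) = 0.
Best responses: q_X = (231 - (1/2)q_E)/2, q_E = (263 - (1/2)q_X)/3.
Substituting one into the other gives q_X = 97.6522 and q_E = 1642/23.
Total output Q = 97.6522 + 1642/23 = 169.0435.

169.04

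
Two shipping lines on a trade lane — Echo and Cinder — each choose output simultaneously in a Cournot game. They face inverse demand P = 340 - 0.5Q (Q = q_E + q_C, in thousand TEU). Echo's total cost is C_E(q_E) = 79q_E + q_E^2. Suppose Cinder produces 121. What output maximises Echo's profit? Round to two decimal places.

66.83

With the rival's output fixed at 121, Echo's profit is π_E = (340 - (1/2)·121 - (1/2)q_E)q_E - (79q_E + q_E²) = (559/2 - (1/2)q_E)q_E - (79q_E + q_E²).
∂π_E/∂q_E = 401/2 - 3q_E = 0, so q_E = 401/6.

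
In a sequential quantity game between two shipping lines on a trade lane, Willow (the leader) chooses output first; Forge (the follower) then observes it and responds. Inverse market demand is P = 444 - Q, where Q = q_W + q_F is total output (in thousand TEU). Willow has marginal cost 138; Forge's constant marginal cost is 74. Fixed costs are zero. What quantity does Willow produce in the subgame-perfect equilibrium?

Solve by backward induction. Given q_W, the follower Forge maximises π_F = (444 - q_W - q_F)q_F - 74q_F.
Follower FOC: 370 - q_W - 2q_F = 0, so q_F(q_W) = (370 - q_W)/2.
Willow substitutes q_F(q_W) into its own profit: π_W = q_W(444 - q_W - (370 - q_W)/2) - 138q_W = (259 - (1/2)q_W)q_W - 138q_W.
Leader FOC: 121 - q_W = 0, so q_W = 121.
Then q_F = (370 - 121)/2 = 249/2.

121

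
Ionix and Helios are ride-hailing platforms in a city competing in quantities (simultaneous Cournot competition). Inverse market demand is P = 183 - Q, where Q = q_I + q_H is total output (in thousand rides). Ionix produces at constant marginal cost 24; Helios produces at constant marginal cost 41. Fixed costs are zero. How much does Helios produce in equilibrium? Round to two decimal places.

Ionix's profit: π_I = (183 - Q)q_I - (24q_I). Setting ∂π_I/∂q_I = 0: 159 - 2q_I - (q_H) = 0.
Helios's profit: π_H = (183 - Q)q_H - (41q_H). Setting ∂π_H/∂q_H = 0: 142 - 2q_H - (q_I) = 0.
Rearranging gives the reaction functions q_I = (159 - q_H)/2 and q_H = (142 - q_I)/2.
Substituting one into the other gives q_I = 176/3 and q_H = 125/3.

41.67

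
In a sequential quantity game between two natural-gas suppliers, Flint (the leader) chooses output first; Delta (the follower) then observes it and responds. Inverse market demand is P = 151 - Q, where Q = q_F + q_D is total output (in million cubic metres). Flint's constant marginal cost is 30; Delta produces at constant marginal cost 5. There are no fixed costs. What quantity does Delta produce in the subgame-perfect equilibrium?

Solve by backward induction. Given q_F, the follower Delta maximises π_D = (151 - q_F - q_D)q_D - 5q_D.
Follower FOC: 146 - q_F - 2q_D = 0, so q_D(q_F) = (146 - q_F)/2.
The leader anticipates this reaction. Substituting into P = 151 - Q gives P = 78 - (1/2)q_F, so π_F = (78 - (1/2)q_F)q_F - 30q_F.
Leader FOC: 48 - q_F = 0, so q_F = 48.
Then q_D = (146 - 48)/2 = 49.

49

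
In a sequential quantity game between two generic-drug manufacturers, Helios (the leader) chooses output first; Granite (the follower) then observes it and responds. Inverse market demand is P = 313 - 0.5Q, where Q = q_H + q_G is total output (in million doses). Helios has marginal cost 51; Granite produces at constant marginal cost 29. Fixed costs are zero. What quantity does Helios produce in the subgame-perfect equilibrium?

240

The follower Granite best-responds to any q_H: π_G = (313 - 0.5Q)q_G - 29q_G.
∂π_G/∂q_G = 284 - (1/2)q_H - q_G = 0 gives the reaction function q_G = (284 - (1/2)q_H).
Helios substitutes q_G(q_H) into its own profit: π_H = q_H(313 - (1/2)q_H - (284 - (1/2)q_H)/2) - 51q_H = (171 - (1/4)q_H)q_H - 51q_H.
Maximising: ∂π_H/∂q_H = 120 - (1/2)q_H = 0, giving q_H = 240.
Then q_G = (284 - (1/2)·240) = 164.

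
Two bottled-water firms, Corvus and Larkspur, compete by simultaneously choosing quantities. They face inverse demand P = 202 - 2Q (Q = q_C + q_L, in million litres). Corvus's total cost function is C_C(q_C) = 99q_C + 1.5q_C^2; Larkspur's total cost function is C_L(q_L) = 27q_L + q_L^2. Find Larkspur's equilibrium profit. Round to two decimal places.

Corvus's profit: π_C = (202 - 2Q)q_C - (99q_C + (3/2)q_C²). Setting ∂π_C/∂q_C = 0: 103 - 7q_C - 2(q_L) = 0.
Larkspur's first-order condition: 175 - 6q_L - 2(q_C) = 0.
Best responses: q_C = (103 - 2q_L)/7, q_L = (175 - 2q_C)/6.
Solving the pair: q_C = 134/19, q_L = 1019/38.
Price P = 202 - 2·(1287/38) = 134.2632.
Larkspur's profit: 134.2632·(1019/38) - 27·(1019/38) - (1019/38)² = 2157.2597.

2157.26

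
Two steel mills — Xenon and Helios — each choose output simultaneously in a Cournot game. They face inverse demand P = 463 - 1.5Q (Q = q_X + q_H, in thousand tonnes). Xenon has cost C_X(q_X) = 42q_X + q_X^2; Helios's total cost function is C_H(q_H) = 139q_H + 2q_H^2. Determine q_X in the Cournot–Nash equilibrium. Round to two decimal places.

75.15

Xenon's profit: π_X = (463 - 1.5Q)q_X - (42q_X + q_X²). Setting ∂π_X/∂q_X = 0: 421 - 5q_X - (3/2)(q_H) = 0.
Helios's profit: π_H = (463 - 1.5Q)q_H - (139q_H + 2q_H²). Setting ∂π_H/∂q_H = 0: 324 - 7q_H - (3/2)(q_X) = 0.
Rearranging gives the reaction functions q_X = (421 - (3/2)q_H)/5 and q_H = (324 - (3/2)q_X)/7.
Solving the pair: q_X = 75.1450, q_H = 30.1832.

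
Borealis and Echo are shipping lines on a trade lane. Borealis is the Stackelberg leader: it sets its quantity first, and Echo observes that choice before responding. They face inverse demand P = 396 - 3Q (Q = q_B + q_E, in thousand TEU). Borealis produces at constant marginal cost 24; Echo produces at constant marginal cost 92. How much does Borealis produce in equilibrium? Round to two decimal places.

73.33

Solve by backward induction. Given q_B, the follower Echo maximises π_E = (396 - 3q_B - 3q_E)q_E - 92q_E.
∂π_E/∂q_E = 304 - 3q_B - 6q_E = 0 gives the reaction function q_E = (304 - 3q_B)/6.
The leader anticipates this reaction. Substituting into P = 396 - 3Q gives P = 244 - (3/2)q_B, so π_B = (244 - (3/2)q_B)q_B - 24q_B.
The leader's first-order condition 220 - 3q_B = 0 yields q_B = 220/3.
Then q_E = (304 - 3·(220/3))/6 = 14.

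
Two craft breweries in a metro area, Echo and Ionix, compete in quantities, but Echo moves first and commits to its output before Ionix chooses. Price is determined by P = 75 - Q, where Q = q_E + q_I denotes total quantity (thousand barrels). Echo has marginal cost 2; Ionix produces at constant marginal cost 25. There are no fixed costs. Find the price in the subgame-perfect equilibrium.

26

Solve by backward induction. Given q_E, the follower Ionix maximises π_I = (75 - q_E - q_I)q_I - 25q_I.
Follower FOC: 50 - q_E - 2q_I = 0, so q_I(q_E) = (50 - q_E)/2.
Echo substitutes q_I(q_E) into its own profit: π_E = q_E(75 - q_E - (50 - q_E)/2) - 2q_E = (50 - (1/2)q_E)q_E - 2q_E.
Leader FOC: 48 - q_E = 0, so q_E = 48.
Then q_I = (50 - 48)/2 = 1.
Total output Q = 49, so price P = 75 - 49 = 26.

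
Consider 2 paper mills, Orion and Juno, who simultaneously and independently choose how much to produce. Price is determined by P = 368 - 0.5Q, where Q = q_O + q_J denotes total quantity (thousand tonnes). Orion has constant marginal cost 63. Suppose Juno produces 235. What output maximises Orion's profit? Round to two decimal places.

187.50

With the rival's output fixed at 235, Orion's profit is π_O = (368 - (1/2)·235 - (1/2)q_O)q_O - (63q_O) = (501/2 - (1/2)q_O)q_O - (63q_O).
∂π_O/∂q_O = 375/2 - q_O = 0, so q_O = 375/2.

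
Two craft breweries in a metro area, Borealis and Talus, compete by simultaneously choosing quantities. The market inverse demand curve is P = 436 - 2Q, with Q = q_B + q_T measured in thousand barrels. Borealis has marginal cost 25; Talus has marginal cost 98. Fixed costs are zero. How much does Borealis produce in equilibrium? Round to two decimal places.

80.67

Borealis's profit: π_B = (436 - 2Q)q_B - (25q_B). Setting ∂π_B/∂q_B = 0: 411 - 4q_B - 2(q_T) = 0.
Talus's profit: π_T = (436 - 2Q)q_T - (98q_T). Setting ∂π_T/∂q_T = 0: 338 - 4q_T - 2(q_B) = 0.
So q_B = (411 - 2q_T)/4 and q_T = (338 - 2q_B)/4.
Solving the pair: q_B = 242/3, q_T = 265/6.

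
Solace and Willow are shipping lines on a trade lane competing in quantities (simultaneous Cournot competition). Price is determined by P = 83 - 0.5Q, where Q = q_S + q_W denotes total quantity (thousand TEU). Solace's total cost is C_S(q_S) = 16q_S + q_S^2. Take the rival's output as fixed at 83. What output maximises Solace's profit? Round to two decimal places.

With the rival's output fixed at 83, Solace's profit is π_S = (83 - (1/2)·83 - (1/2)q_S)q_S - (16q_S + q_S²) = (83/2 - (1/2)q_S)q_S - (16q_S + q_S²).
∂π_S/∂q_S = 51/2 - 3q_S = 0, so q_S = 17/2.

8.50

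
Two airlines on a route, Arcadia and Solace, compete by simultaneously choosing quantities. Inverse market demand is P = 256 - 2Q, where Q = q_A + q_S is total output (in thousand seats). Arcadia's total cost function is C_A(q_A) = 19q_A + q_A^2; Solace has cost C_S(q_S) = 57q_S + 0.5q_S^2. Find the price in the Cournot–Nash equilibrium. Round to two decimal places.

140.08

Arcadia's profit: π_A = (256 - 2Q)q_A - (19q_A + q_A²). Setting ∂π_A/∂q_A = 0: 237 - 6q_A - 2(q_S) = 0.
Solace's first-order condition: 199 - 5q_S - 2(q_A) = 0.
Rearranging gives the reaction functions q_A = (237 - 2q_S)/6 and q_S = (199 - 2q_A)/5.
Substituting one into the other gives q_A = 787/26 and q_S = 360/13.
Total output Q = 1507/26, so price P = 256 - 2·(1507/26) = 1821/13.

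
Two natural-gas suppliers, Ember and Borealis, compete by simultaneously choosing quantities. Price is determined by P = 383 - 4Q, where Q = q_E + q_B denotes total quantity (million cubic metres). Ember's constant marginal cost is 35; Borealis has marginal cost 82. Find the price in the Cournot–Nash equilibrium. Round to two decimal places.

Ember's profit: π_E = (383 - 4Q)q_E - (35q_E). Setting ∂π_E/∂q_E = 0: 348 - 8q_E - 4(q_B) = 0.
Borealis's profit: π_B = (383 - 4Q)q_B - (82q_B). Setting ∂π_B/∂q_B = 0: 301 - 8q_B - 4(q_E) = 0.
Rearranging gives the reaction functions q_E = (348 - 4q_B)/8 and q_B = (301 - 4q_E)/8.
Solving the pair: q_E = 395/12, q_B = 127/6.
Total output Q = 649/12, so price P = 383 - 4·(649/12) = 500/3.

166.67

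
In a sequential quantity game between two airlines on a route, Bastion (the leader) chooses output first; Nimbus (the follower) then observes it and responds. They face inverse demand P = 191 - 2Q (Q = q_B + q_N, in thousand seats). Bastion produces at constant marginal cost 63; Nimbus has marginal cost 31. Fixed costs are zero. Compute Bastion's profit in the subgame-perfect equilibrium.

576

The follower Nimbus best-responds to any q_B: π_N = (191 - 2Q)q_N - 31q_N.
Follower FOC: 160 - 2q_B - 4q_N = 0, so q_N(q_B) = (160 - 2q_B)/4.
The leader anticipates this reaction. Substituting into P = 191 - 2Q gives P = 111 - q_B, so π_B = (111 - q_B)q_B - 63q_B.
The leader's first-order condition 48 - 2q_B = 0 yields q_B = 24.
Then q_N = (160 - 2·24)/4 = 28.
Price P = 191 - 2·52 = 87.
Bastion's profit: (87 - 63)·24 = 576.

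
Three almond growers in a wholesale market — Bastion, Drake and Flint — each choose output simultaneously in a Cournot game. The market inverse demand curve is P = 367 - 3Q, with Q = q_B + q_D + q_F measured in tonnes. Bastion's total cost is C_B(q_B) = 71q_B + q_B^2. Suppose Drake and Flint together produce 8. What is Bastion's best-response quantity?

With rivals' combined output fixed at 8, Bastion's profit is π_B = (367 - 3·8 - 3q_B)q_B - (71q_B + q_B²) = (343 - 3q_B)q_B - (71q_B + q_B²).
∂π_B/∂q_B = 272 - 8q_B = 0, so q_B = 34.

34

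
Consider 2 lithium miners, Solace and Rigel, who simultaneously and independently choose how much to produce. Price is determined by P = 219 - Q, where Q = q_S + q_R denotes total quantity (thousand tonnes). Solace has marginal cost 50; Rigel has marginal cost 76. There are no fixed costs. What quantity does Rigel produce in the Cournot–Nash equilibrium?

Solace's profit: π_S = (219 - Q)q_S - (50q_S). Setting ∂π_S/∂q_S = 0: 169 - 2q_S - (q_R) = 0.
Rigel's profit: π_R = (219 - Q)q_R - (76q_R). Setting ∂π_R/∂q_R = 0: 143 - 2q_R - (q_S) = 0.
So q_S = (169 - q_R)/2 and q_R = (143 - q_S)/2.
Substituting one into the other gives q_S = 65 and q_R = 39.

39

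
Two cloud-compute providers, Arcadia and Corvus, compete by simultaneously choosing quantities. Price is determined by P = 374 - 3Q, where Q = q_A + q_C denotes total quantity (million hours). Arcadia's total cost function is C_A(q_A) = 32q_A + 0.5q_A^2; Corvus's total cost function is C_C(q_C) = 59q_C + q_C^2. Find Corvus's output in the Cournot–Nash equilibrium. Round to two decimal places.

Arcadia's profit: π_A = (374 - 3Q)q_A - (32q_A + (1/2)q_A²). Setting ∂π_A/∂q_A = 0: 342 - 7q_A - 3(q_C) = 0.
Corvus's profit: π_C = (374 - 3Q)q_C - (59q_C + q_C²). Setting ∂π_C/∂q_C = 0: 315 - 8q_C - 3(q_A) = 0.
So q_A = (342 - 3q_C)/7 and q_C = (315 - 3q_A)/8.
Substituting one into the other gives q_A = 1791/47 and q_C = 1179/47.

25.09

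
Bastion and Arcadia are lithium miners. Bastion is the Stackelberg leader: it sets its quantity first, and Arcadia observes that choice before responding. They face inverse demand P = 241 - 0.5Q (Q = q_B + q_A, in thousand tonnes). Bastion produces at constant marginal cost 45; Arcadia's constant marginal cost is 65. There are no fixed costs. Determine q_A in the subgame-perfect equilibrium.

68

The follower Arcadia best-responds to any q_B: π_A = (241 - 0.5Q)q_A - 65q_A.
∂π_A/∂q_A = 176 - (1/2)q_B - q_A = 0 gives the reaction function q_A = (176 - (1/2)q_B).
The leader anticipates this reaction. Substituting into P = 241 - 0.5Q gives P = 153 - (1/4)q_B, so π_B = (153 - (1/4)q_B)q_B - 45q_B.
Leader FOC: 108 - (1/2)q_B = 0, so q_B = 216.
Then q_A = (176 - (1/2)·216) = 68.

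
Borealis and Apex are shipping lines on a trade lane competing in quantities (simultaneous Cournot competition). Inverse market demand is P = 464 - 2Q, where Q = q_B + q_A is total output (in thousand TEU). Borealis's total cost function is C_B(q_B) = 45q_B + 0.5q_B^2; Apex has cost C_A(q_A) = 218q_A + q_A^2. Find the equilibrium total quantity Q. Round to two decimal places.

Borealis's profit: π_B = (464 - 2Q)q_B - (45q_B + (1/2)q_B²). Setting ∂π_B/∂q_B = 0: 419 - 5q_B - 2(q_A) = 0.
Apex's profit: π_A = (464 - 2Q)q_A - (218q_A + q_A²). Setting ∂π_A/∂q_A = 0: 246 - 6q_A - 2(q_B) = 0.
Best responses: q_B = (419 - 2q_A)/5, q_A = (246 - 2q_B)/6.
Substituting one into the other gives q_B = 1011/13 and q_A = 196/13.
Total output Q = 1011/13 + 196/13 = 1207/13.

92.85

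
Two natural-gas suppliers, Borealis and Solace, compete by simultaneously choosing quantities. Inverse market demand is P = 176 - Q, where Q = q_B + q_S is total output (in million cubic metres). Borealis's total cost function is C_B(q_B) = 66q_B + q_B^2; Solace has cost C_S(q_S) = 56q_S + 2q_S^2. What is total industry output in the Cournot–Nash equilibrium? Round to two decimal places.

39.57

Borealis's profit: π_B = (176 - Q)q_B - (66q_B + q_B²). Setting ∂π_B/∂q_B = 0: 110 - 4q_B - (q_S) = 0.
Solace's profit: π_S = (176 - Q)q_S - (56q_S + 2q_S²). Setting ∂π_S/∂q_S = 0: 120 - 6q_S - (q_B) = 0.
Best responses: q_B = (110 - q_S)/4, q_S = (120 - q_B)/6.
Substituting one into the other gives q_B = 540/23 and q_S = 370/23.
Total output Q = 540/23 + 370/23 = 910/23.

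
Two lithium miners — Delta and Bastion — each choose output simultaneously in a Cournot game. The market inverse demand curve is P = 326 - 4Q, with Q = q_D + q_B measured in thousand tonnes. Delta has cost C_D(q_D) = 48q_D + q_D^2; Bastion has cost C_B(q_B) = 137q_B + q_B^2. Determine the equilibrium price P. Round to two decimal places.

192.57

Delta's profit: π_D = (326 - 4Q)q_D - (48q_D + q_D²). Setting ∂π_D/∂q_D = 0: 278 - 10q_D - 4(q_B) = 0.
Bastion's first-order condition: 189 - 10q_B - 4(q_D) = 0.
Rearranging gives the reaction functions q_D = (278 - 4q_B)/10 and q_B = (189 - 4q_D)/10.
Solving the pair: q_D = 506/21, q_B = 389/42.
Total output Q = 467/14, so price P = 326 - 4·(467/14) = 1348/7.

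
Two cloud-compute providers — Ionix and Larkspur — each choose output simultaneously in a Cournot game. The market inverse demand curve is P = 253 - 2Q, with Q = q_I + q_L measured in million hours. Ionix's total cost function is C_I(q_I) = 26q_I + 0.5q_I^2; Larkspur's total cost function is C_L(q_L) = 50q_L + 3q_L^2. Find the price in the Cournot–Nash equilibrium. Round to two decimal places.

Ionix's profit: π_I = (253 - 2Q)q_I - (26q_I + (1/2)q_I²). Setting ∂π_I/∂q_I = 0: 227 - 5q_I - 2(q_L) = 0.
Larkspur's first-order condition: 203 - 10q_L - 2(q_I) = 0.
Best responses: q_I = (227 - 2q_L)/5, q_L = (203 - 2q_I)/10.
Solving the pair: q_I = 932/23, q_L = 561/46.
Total output Q = 52.7174, so price P = 253 - 2·52.7174 = 147.5652.

147.57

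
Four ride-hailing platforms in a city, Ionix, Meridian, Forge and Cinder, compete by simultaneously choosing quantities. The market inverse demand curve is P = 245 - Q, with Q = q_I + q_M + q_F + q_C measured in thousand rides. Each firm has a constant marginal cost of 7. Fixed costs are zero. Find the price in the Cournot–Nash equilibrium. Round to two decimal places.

A representative firm's profit is π_i = q_i(245 - Q) - 7q_i.
Setting ∂π_i/∂q_i = 0 with rivals' quantities fixed: 238 - 2q_i - Σ_{j≠i} q_j = 0.
By symmetry each firm produces the same amount; substituting Σ_{j≠i} q_j = 3q_i yields q_i = 238/5.
Total output Q = 952/5, so price P = 245 - 952/5 = 273/5.

54.60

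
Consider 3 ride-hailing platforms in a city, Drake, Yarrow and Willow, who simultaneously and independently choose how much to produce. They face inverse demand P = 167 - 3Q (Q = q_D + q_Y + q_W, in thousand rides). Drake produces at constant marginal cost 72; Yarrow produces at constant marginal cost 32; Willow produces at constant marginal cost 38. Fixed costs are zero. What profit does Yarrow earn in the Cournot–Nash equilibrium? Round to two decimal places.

Drake's profit: π_D = (167 - 3Q)q_D - (72q_D). Setting ∂π_D/∂q_D = 0: 95 - 6q_D - 3(q_Y + q_W) = 0.
Yarrow's profit: π_Y = (167 - 3Q)q_Y - (32q_Y). Setting ∂π_Y/∂q_Y = 0: 135 - 6q_Y - 3(q_D + q_W) = 0.
Willow's first-order condition: 129 - 6q_W - 3(q_D + q_Y) = 0.
Summing all 3 equations gives 359 − 12Q = 0, hence Q = 359/12.
Back-substituting: q_D = (95 − 359/4)/3 = 7/4, q_Y = (135 − 359/4)/3 = 181/12, q_W = (129 − 359/4)/3 = 157/12.
Price P = 167 - 3·(359/12) = 309/4.
Yarrow's profit: (309/4 - 32)·(181/12) = 682.5208.

682.52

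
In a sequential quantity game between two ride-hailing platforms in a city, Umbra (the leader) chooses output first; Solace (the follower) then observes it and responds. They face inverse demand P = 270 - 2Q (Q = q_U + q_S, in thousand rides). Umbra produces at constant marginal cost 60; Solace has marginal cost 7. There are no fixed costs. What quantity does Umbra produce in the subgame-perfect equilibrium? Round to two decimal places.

39.25

The follower Solace best-responds to any q_U: π_S = (270 - 2Q)q_S - 7q_S.
Follower FOC: 263 - 2q_U - 4q_S = 0, so q_S(q_U) = (263 - 2q_U)/4.
The leader anticipates this reaction. Substituting into P = 270 - 2Q gives P = 277/2 - q_U, so π_U = (277/2 - q_U)q_U - 60q_U.
The leader's first-order condition 157/2 - 2q_U = 0 yields q_U = 157/4.
Then q_S = (263 - 2·(157/4))/4 = 369/8.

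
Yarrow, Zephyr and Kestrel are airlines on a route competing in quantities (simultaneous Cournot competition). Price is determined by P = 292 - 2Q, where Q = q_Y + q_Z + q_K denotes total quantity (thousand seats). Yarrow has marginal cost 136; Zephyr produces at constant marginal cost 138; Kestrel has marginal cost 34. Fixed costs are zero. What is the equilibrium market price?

150

Yarrow's profit: π_Y = (292 - 2Q)q_Y - (136q_Y). Setting ∂π_Y/∂q_Y = 0: 156 - 4q_Y - 2(q_Z + q_K) = 0.
Zephyr's profit: π_Z = (292 - 2Q)q_Z - (138q_Z). Setting ∂π_Z/∂q_Z = 0: 154 - 4q_Z - 2(q_Y + q_K) = 0.
Kestrel's profit: π_K = (292 - 2Q)q_K - (34q_K). Setting ∂π_K/∂q_K = 0: 258 - 4q_K - 2(q_Y + q_Z) = 0.
Adding the 3 conditions: 568 − 4Q − 4Q = 0, i.e. Q = 71.
Back-substituting: q_Y = (156 − 142)/2 = 7, q_Z = (154 − 142)/2 = 6, q_K = (258 − 142)/2 = 58.
Total output Q = 71, so price P = 292 - 2·71 = 150.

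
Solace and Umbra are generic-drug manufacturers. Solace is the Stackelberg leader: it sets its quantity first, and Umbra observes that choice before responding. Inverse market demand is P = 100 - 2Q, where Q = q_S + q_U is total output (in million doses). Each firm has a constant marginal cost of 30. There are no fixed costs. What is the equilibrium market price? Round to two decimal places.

The follower Umbra best-responds to any q_S: π_U = (100 - 2Q)q_U - 30q_U.
Setting the follower's marginal profit to zero, 70 - 2q_S - 4q_U = 0, i.e. q_U = (70 - 2q_S)/4.
Solace substitutes q_U(q_S) into its own profit: π_S = q_S(100 - 2q_S - (70 - 2q_S)/2) - 30q_S = (65 - q_S)q_S - 30q_S.
Maximising: ∂π_S/∂q_S = 35 - 2q_S = 0, giving q_S = 35/2.
Then q_U = (70 - 2·(35/2))/4 = 35/4.
Total output Q = 105/4, so price P = 100 - 2·(105/4) = 95/2.

47.50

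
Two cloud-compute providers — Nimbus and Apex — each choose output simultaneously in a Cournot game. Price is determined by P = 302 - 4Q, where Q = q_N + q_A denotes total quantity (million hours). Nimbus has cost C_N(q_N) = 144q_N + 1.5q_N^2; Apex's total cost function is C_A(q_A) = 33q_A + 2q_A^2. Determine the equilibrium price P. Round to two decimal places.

Nimbus's profit: π_N = (302 - 4Q)q_N - (144q_N + (3/2)q_N²). Setting ∂π_N/∂q_N = 0: 158 - 11q_N - 4(q_A) = 0.
Apex's first-order condition: 269 - 12q_A - 4(q_N) = 0.
So q_N = (158 - 4q_A)/11 and q_A = (269 - 4q_N)/12.
Solving the pair: q_N = 205/29, q_A = 20.0603.
Total output Q = 27.1293, so price P = 302 - 4·27.1293 = 193.4828.

193.48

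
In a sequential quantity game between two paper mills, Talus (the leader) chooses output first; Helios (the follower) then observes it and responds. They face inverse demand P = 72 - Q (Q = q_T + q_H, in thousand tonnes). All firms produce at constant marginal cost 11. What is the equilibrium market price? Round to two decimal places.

Solve by backward induction. Given q_T, the follower Helios maximises π_H = (72 - q_T - q_H)q_H - 11q_H.
∂π_H/∂q_H = 61 - q_T - 2q_H = 0 gives the reaction function q_H = (61 - q_T)/2.
The leader anticipates this reaction. Substituting into P = 72 - Q gives P = 83/2 - (1/2)q_T, so π_T = (83/2 - (1/2)q_T)q_T - 11q_T.
Maximising: ∂π_T/∂q_T = 61/2 - q_T = 0, giving q_T = 61/2.
Then q_H = (61 - 61/2)/2 = 61/4.
Total output Q = 183/4, so price P = 72 - 183/4 = 105/4.

26.25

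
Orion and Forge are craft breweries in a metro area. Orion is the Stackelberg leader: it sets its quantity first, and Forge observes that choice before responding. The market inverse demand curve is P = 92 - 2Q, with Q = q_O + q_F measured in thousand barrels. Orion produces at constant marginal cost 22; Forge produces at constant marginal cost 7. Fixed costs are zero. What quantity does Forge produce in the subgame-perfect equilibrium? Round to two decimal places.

14.38

Solve by backward induction. Given q_O, the follower Forge maximises π_F = (92 - 2q_O - 2q_F)q_F - 7q_F.
Setting the follower's marginal profit to zero, 85 - 2q_O - 4q_F = 0, i.e. q_F = (85 - 2q_O)/4.
The leader anticipates this reaction. Substituting into P = 92 - 2Q gives P = 99/2 - q_O, so π_O = (99/2 - q_O)q_O - 22q_O.
Maximising: ∂π_O/∂q_O = 55/2 - 2q_O = 0, giving q_O = 55/4.
Then q_F = (85 - 2·(55/4))/4 = 115/8.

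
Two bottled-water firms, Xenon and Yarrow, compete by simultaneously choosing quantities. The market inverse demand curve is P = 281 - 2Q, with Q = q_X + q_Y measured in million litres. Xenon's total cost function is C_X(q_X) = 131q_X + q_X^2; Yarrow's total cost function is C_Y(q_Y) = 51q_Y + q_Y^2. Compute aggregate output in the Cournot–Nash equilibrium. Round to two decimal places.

47.50

Xenon's profit: π_X = (281 - 2Q)q_X - (131q_X + q_X²). Setting ∂π_X/∂q_X = 0: 150 - 6q_X - 2(q_Y) = 0.
Yarrow's profit: π_Y = (281 - 2Q)q_Y - (51q_Y + q_Y²). Setting ∂π_Y/∂q_Y = 0: 230 - 6q_Y - 2(q_X) = 0.
Rearranging gives the reaction functions q_X = (150 - 2q_Y)/6 and q_Y = (230 - 2q_X)/6.
Solving the pair: q_X = 55/4, q_Y = 135/4.
Total output Q = 55/4 + 135/4 = 95/2.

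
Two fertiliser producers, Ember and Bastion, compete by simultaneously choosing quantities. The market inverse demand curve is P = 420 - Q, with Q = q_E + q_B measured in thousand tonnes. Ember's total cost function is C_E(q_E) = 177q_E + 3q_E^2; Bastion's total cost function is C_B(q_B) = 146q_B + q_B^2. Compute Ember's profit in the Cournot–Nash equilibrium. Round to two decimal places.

Ember's profit: π_E = (420 - Q)q_E - (177q_E + 3q_E²). Setting ∂π_E/∂q_E = 0: 243 - 8q_E - (q_B) = 0.
Bastion's first-order condition: 274 - 4q_B - (q_E) = 0.
Rearranging gives the reaction functions q_E = (243 - q_B)/8 and q_B = (274 - q_E)/4.
Solving the pair: q_E = 698/31, q_B = 1949/31.
Price P = 420 - 85.3871 = 334.6129.
Ember's profit: 334.6129·(698/31) - 177·(698/31) - 3(698/31)² = 2027.9043.

2027.90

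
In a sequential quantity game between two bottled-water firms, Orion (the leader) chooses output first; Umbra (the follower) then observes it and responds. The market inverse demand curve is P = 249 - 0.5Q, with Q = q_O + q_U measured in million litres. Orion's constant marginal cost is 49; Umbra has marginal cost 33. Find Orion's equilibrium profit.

8464

Solve by backward induction. Given q_O, the follower Umbra maximises π_U = (249 - (1/2)q_O - (1/2)q_U)q_U - 33q_U.
∂π_U/∂q_U = 216 - (1/2)q_O - q_U = 0 gives the reaction function q_U = (216 - (1/2)q_O).
Orion substitutes q_U(q_O) into its own profit: π_O = q_O(249 - (1/2)q_O - (216 - (1/2)q_O)/2) - 49q_O = (141 - (1/4)q_O)q_O - 49q_O.
Leader FOC: 92 - (1/2)q_O = 0, so q_O = 184.
Then q_U = (216 - (1/2)·184) = 124.
Price P = 249 - (1/2)·308 = 95.
Orion's profit: (95 - 49)·184 = 8464.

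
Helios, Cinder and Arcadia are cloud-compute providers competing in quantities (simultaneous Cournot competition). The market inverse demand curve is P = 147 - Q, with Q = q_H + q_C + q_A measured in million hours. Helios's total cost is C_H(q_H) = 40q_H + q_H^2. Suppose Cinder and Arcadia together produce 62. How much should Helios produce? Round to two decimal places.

11.25

With rivals' combined output fixed at 62, Helios's profit is π_H = (147 - 62 - q_H)q_H - (40q_H + q_H²) = (85 - q_H)q_H - (40q_H + q_H²).
∂π_H/∂q_H = 45 - 4q_H = 0, so q_H = 45/4.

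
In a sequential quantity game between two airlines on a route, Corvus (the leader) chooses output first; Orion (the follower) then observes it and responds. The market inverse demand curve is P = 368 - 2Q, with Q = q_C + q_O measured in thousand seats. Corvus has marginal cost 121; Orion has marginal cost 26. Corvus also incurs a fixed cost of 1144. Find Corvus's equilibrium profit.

300

Solve by backward induction. Given q_C, the follower Orion maximises π_O = (368 - 2q_C - 2q_O)q_O - 26q_O.
Follower FOC: 342 - 2q_C - 4q_O = 0, so q_O(q_C) = (342 - 2q_C)/4.
Corvus substitutes q_O(q_C) into its own profit: π_C = q_C(368 - 2q_C - (342 - 2q_C)/2) - 121q_C = (197 - q_C)q_C - 121q_C.
Maximising: ∂π_C/∂q_C = 76 - 2q_C = 0, giving q_C = 38.
Then q_O = (342 - 2·38)/4 = 133/2.
Price P = 368 - 2·(209/2) = 159.
Corvus's profit: (159 - 121)·38 - 1144 = 300.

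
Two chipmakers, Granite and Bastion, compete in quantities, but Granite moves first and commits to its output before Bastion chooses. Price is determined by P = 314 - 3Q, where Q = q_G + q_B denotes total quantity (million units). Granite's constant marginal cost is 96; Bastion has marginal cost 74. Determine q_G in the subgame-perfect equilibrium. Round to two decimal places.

32.67

Solve by backward induction. Given q_G, the follower Bastion maximises π_B = (314 - 3q_G - 3q_B)q_B - 74q_B.
Setting the follower's marginal profit to zero, 240 - 3q_G - 6q_B = 0, i.e. q_B = (240 - 3q_G)/6.
The leader anticipates this reaction. Substituting into P = 314 - 3Q gives P = 194 - (3/2)q_G, so π_G = (194 - (3/2)q_G)q_G - 96q_G.
Maximising: ∂π_G/∂q_G = 98 - 3q_G = 0, giving q_G = 98/3.
Then q_B = (240 - 3·(98/3))/6 = 71/3.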